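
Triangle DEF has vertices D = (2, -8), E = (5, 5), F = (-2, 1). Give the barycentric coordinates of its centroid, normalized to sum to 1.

The centroid is the average of the vertices, so each weight is 1/3.

(1/3, 1/3, 1/3)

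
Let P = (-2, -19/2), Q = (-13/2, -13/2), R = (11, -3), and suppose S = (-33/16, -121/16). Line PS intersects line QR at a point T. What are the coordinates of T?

(-17/8, -45/8)

Barycentric coordinates of S with respect to PQR: (1/2, 3/8, 1/8).
On side QR the P-coordinate is zero; dropping S's P-weight 1/2 and renormalizing the remaining 3/8 : 1/8 gives weights 3/4, 1/4 on Q, R.
T = (3/4)·(-13/2, -13/2) + (1/4)·(11, -3) = (-17/8, -45/8).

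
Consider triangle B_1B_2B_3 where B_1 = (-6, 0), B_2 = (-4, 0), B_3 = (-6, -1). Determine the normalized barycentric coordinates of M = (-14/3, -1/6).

(1/6, 2/3, 1/6)

Signed area of the reference triangle: [B_1B_2B_3] = ½·((-6)·(0−(-1)) + (-4)·(-1−0) + (-6)·(0−0)) = ½·(-6 + 4 + 0) = -1.
[MB_2B_3] = ½·((-14/3)·(0−(-1)) + (-4)·(-1−(-1/6)) + (-6)·(-1/6−0)) = ½·(-14/3 + 10/3 + 1) = -1/6, so the B_1-coordinate is (-1/6)/(-1) = 1/6.
[B_1MB_3] = ½·((-6)·(-1/6−(-1)) + (-14/3)·(-1−0) + (-6)·(0−(-1/6))) = ½·(-5 + 14/3 − 1) = -2/3, so the B_2-coordinate is 2/3.
[B_1B_2M] = ½·((-6)·(0−(-1/6)) + (-4)·(-1/6−0) + (-14/3)·(0−0)) = ½·(-1 + 2/3 + 0) = -1/6, so the B_3-coordinate is 1/6.
Check: 1/6 + 2/3 + 1/6 = 1.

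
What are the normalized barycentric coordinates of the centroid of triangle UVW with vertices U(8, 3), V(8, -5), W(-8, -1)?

The centroid is the average of the vertices, so each weight is 1/3.

(1/3, 1/3, 1/3)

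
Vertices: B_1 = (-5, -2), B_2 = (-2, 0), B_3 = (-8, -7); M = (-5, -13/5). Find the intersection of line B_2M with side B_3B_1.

(-23/4, -13/4)

Barycentric coordinates of M with respect to B_1B_2B_3: (3/5, 1/5, 1/5).
On side B_3B_1 the B_2-coordinate is zero; dropping M's B_2-weight 1/5 and renormalizing the remaining 1/5 : 3/5 gives weights 1/4, 3/4 on B_3, B_1.
N = (1/4)·(-8, -7) + (3/4)·(-5, -2) = (-23/4, -13/4).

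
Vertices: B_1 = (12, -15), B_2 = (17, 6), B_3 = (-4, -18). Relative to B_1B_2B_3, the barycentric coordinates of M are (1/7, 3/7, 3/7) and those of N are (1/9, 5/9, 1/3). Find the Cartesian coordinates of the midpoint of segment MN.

(527/63, -122/21)

Barycentric coordinates of the midpoint are the average: (8/63, 31/63, 8/21).
Converting: (8/63)·B_1 + (31/63)·B_2 + (8/21)·B_3 = (527/63, -122/21).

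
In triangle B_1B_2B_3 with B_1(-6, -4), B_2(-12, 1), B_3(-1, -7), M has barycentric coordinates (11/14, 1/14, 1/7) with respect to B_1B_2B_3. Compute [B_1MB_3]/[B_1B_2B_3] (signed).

1/14

The signed ratio [B_1MB_3]/[B_1B_2B_3] equals the barycentric coordinate of M at vertex B_2, which is 1/14.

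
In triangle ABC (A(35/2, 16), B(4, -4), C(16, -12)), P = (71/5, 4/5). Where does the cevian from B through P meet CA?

Barycentric coordinates of P with respect to ABC: (2/5, 1/5, 2/5).
On side CA the B-coordinate is zero; dropping P's B-weight 1/5 and renormalizing the remaining 2/5 : 2/5 gives weights 1/2, 1/2 on C, A.
Q = (1/2)·(16, -12) + (1/2)·(35/2, 16) = (67/4, 2).

(67/4, 2)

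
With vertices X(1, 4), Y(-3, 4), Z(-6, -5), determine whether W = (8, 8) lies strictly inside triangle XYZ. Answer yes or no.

no

Barycentric coordinates of W: (29/12, -35/36, -4/9).
The three coordinates are positive, negative, negative; a point is interior exactly when all three are positive.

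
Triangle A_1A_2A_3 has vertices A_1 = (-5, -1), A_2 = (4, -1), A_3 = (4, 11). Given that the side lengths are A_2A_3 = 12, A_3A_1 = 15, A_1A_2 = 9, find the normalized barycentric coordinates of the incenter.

(1/3, 5/12, 1/4)

The incenter has barycentric coordinates proportional to the opposite side lengths: (12 : 15 : 9).
Normalizing by 12+15+9 = 36 gives (1/3, 5/12, 1/4).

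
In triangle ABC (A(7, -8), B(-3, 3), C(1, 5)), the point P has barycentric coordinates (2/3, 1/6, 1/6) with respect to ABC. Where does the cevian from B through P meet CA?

(29/5, -27/5)

Line BP meets CA where the B-coordinate vanishes; zeroing P's B-weight and renormalizing leaves C, A-weights 1/6 : 2/3 → (1/5, 4/5).
So Q = (1/5)·C + (4/5)·A = (29/5, -27/5).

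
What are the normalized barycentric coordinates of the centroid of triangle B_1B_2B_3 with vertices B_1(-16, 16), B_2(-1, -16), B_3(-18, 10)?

The centroid is the average of the vertices, so each weight is 1/3.

(1/3, 1/3, 1/3)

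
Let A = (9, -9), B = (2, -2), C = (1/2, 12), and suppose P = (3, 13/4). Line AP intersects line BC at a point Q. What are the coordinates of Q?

(1, 22/3)

Barycentric coordinates of P with respect to ABC: (1/4, 1/4, 1/2).
On side BC the A-coordinate is zero; dropping P's A-weight 1/4 and renormalizing the remaining 1/4 : 1/2 gives weights 1/3, 2/3 on B, C.
Q = (1/3)·(2, -2) + (2/3)·(1/2, 12) = (1, 22/3).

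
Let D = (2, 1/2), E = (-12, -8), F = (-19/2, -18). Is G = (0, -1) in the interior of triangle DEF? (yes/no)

yes

Barycentric coordinates of G: (110/129, 79/645, 16/645).
The three coordinates are positive, positive, positive; a point is interior exactly when all three are positive.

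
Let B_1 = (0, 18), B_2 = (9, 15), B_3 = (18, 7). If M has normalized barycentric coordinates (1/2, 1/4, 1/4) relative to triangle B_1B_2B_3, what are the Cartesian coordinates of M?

(27/4, 29/2)

M = (1/2)·B_1 + (1/4)·B_2 + (1/4)·B_3.
x-coordinate: (1/2)·0 + (1/4)·9 + (1/4)·18 = 27/4.
y-coordinate: (1/2)·18 + (1/4)·15 + (1/4)·7 = 29/2.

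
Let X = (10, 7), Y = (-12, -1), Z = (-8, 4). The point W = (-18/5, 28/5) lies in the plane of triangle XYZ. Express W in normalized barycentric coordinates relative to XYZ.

(1/5, -1/5, 1)

Signed area of the reference triangle: [XYZ] = ½·(10·(-1−4) + (-12)·(4−7) + (-8)·(7−(-1))) = ½·(-50 + 36 − 64) = -39.
[WYZ] = ½·((-18/5)·(-1−4) + (-12)·(4−(28/5)) + (-8)·(28/5−(-1))) = ½·(18 + 96/5 − 264/5) = -39/5, so the X-coordinate is (-39/5)/(-39) = 1/5.
[XWZ] = ½·(10·(28/5−4) + (-18/5)·(4−7) + (-8)·(7−(28/5))) = ½·(16 + 54/5 − 56/5) = 39/5, so the Y-coordinate is -1/5.
[XYW] = ½·(10·(-1−(28/5)) + (-12)·(28/5−7) + (-18/5)·(7−(-1))) = ½·(-66 + 84/5 − 144/5) = -39, so the Z-coordinate is 1.
Check: 1/5 − 1/5 + 1 = 1.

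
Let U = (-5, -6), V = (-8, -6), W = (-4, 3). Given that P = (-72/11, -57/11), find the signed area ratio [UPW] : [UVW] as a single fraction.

6/11

[UVW] = ½·((-5)·(-6−3) + (-8)·(3−(-6)) + (-4)·(-6−(-6))) = ½·(45 − 72 + 0) = -27/2.
[UPW] = ½·((-5)·(-57/11−3) + (-72/11)·(3−(-6)) + (-4)·(-6−(-57/11))) = ½·(450/11 − 648/11 + 36/11) = -81/11, so the ratio is (-81/11)/(-27/2) = 6/11.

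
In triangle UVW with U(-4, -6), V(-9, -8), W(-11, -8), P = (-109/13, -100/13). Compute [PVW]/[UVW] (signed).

[UVW] = ½·((-4)·(-8−(-8)) + (-9)·(-8−(-6)) + (-11)·(-6−(-8))) = ½·(0 + 18 − 22) = -2.
[PVW] = ½·((-109/13)·(-8−(-8)) + (-9)·(-8−(-100/13)) + (-11)·(-100/13−(-8))) = ½·(0 + 36/13 − 44/13) = -4/13, so the ratio is (-4/13)/(-2) = 2/13.

2/13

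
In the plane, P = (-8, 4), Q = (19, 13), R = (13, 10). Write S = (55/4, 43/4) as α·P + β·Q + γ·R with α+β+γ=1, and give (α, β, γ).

(1/12, 5/12, 1/2)

Signed area of the reference triangle: [PQR] = ½·((-8)·(13−10) + 19·(10−4) + 13·(4−13)) = ½·(-24 + 114 − 117) = -27/2.
[SQR] = ½·((55/4)·(13−10) + 19·(10−(43/4)) + 13·(43/4−13)) = ½·(165/4 − 57/4 − 117/4) = -9/8, so the P-coordinate is (-9/8)/(-27/2) = 1/12.
[PSR] = ½·((-8)·(43/4−10) + (55/4)·(10−4) + 13·(4−(43/4))) = ½·(-6 + 165/2 − 351/4) = -45/8, so the Q-coordinate is 5/12.
[PQS] = ½·((-8)·(13−(43/4)) + 19·(43/4−4) + (55/4)·(4−13)) = ½·(-18 + 513/4 − 495/4) = -27/4, so the R-coordinate is 1/2.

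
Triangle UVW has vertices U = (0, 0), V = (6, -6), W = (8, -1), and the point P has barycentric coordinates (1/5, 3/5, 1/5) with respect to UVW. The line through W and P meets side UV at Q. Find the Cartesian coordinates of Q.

Line WP meets UV where the W-coordinate vanishes; zeroing P's W-weight and renormalizing leaves U, V-weights 1/5 : 3/5 → (1/4, 3/4).
So Q = (1/4)·U + (3/4)·V = (9/2, -9/2).

(9/2, -9/2)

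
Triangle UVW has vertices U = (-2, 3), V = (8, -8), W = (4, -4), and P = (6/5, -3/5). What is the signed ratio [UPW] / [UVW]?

[UVW] = ½·((-2)·(-8−(-4)) + 8·(-4−3) + 4·(3−(-8))) = ½·(8 − 56 + 44) = -2.
[UPW] = ½·((-2)·(-3/5−(-4)) + (6/5)·(-4−3) + 4·(3−(-3/5))) = ½·(-34/5 − 42/5 + 72/5) = -2/5, so the ratio is (-2/5)/(-2) = 1/5.

1/5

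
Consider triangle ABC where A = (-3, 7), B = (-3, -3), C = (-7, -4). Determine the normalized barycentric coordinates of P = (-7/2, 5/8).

(3/8, 1/2, 1/8)

Signed area of the reference triangle: [ABC] = ½·((-3)·(-3−(-4)) + (-3)·(-4−7) + (-7)·(7−(-3))) = ½·(-3 + 33 − 70) = -20.
[PBC] = ½·((-7/2)·(-3−(-4)) + (-3)·(-4−(5/8)) + (-7)·(5/8−(-3))) = ½·(-7/2 + 111/8 − 203/8) = -15/2, so the A-coordinate is (-15/2)/(-20) = 3/8.
[APC] = ½·((-3)·(5/8−(-4)) + (-7/2)·(-4−7) + (-7)·(7−(5/8))) = ½·(-111/8 + 77/2 − 357/8) = -10, so the B-coordinate is 1/2.
[ABP] = ½·((-3)·(-3−(5/8)) + (-3)·(5/8−7) + (-7/2)·(7−(-3))) = ½·(87/8 + 153/8 − 35) = -5/2, so the C-coordinate is 1/8.
Check: 3/8 + 1/2 + 1/8 = 1.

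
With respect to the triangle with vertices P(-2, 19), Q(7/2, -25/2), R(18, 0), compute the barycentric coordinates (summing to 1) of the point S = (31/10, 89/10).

(3/5, 1/5, 1/5)

Signed area of the reference triangle: [PQR] = ½·((-2)·(-25/2−0) + (7/2)·(0−19) + 18·(19−(-25/2))) = ½·(25 − 133/2 + 567) = 1051/4.
[SQR] = ½·((31/10)·(-25/2−0) + (7/2)·(0−(89/10)) + 18·(89/10−(-25/2))) = ½·(-155/4 − 623/20 + 1926/5) = 3153/20, so the P-coordinate is (3153/20)/(1051/4) = 3/5.
[PSR] = ½·((-2)·(89/10−0) + (31/10)·(0−19) + 18·(19−(89/10))) = ½·(-89/5 − 589/10 + 909/5) = 1051/20, so the Q-coordinate is 1/5.
[PQS] = ½·((-2)·(-25/2−(89/10)) + (7/2)·(89/10−19) + (31/10)·(19−(-25/2))) = ½·(214/5 − 707/20 + 1953/20) = 1051/20, so the R-coordinate is 1/5.
Check: 3/5 + 1/5 + 1/5 = 1.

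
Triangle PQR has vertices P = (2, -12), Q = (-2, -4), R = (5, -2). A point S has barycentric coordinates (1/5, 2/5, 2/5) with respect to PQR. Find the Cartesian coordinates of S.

(8/5, -24/5)

S = (1/5)·P + (2/5)·Q + (2/5)·R.
x-coordinate: (1/5)·2 + (2/5)·(-2) + (2/5)·5 = 8/5.
y-coordinate: (1/5)·(-12) + (2/5)·(-4) + (2/5)·(-2) = -24/5.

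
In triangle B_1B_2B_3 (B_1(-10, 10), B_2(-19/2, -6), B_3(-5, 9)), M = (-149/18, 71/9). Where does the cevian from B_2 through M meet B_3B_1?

(-65/8, 77/8)

Barycentric coordinates of M with respect to B_1B_2B_3: (5/9, 1/9, 1/3).
On side B_3B_1 the B_2-coordinate is zero; dropping M's B_2-weight 1/9 and renormalizing the remaining 1/3 : 5/9 gives weights 3/8, 5/8 on B_3, B_1.
N = (3/8)·(-5, 9) + (5/8)·(-10, 10) = (-65/8, 77/8).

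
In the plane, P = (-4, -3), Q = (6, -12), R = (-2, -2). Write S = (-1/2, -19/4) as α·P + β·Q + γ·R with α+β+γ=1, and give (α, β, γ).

(1/4, 1/4, 1/2)

Signed area of the reference triangle: [PQR] = ½·((-4)·(-12−(-2)) + 6·(-2−(-3)) + (-2)·(-3−(-12))) = ½·(40 + 6 − 18) = 14.
[SQR] = ½·((-1/2)·(-12−(-2)) + 6·(-2−(-19/4)) + (-2)·(-19/4−(-12))) = ½·(5 + 33/2 − 29/2) = 7/2, so the P-coordinate is (7/2)/14 = 1/4.
[PSR] = ½·((-4)·(-19/4−(-2)) + (-1/2)·(-2−(-3)) + (-2)·(-3−(-19/4))) = ½·(11 − 1/2 − 7/2) = 7/2, so the Q-coordinate is 1/4.
[PQS] = ½·((-4)·(-12−(-19/4)) + 6·(-19/4−(-3)) + (-1/2)·(-3−(-12))) = ½·(29 − 21/2 − 9/2) = 7, so the R-coordinate is 1/2.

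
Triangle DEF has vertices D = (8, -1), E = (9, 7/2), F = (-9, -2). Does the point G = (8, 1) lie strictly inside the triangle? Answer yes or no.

Barycentric coordinates of G: (79/151, 68/151, 4/151).
The three coordinates are positive, positive, positive; a point is interior exactly when all three are positive.

yes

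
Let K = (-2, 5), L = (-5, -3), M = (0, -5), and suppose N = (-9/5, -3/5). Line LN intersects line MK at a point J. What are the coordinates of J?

Barycentric coordinates of N with respect to KLM: (2/5, 1/5, 2/5).
On side MK the L-coordinate is zero; dropping N's L-weight 1/5 and renormalizing the remaining 2/5 : 2/5 gives weights 1/2, 1/2 on M, K.
J = (1/2)·(0, -5) + (1/2)·(-2, 5) = (-1, 0).

(-1, 0)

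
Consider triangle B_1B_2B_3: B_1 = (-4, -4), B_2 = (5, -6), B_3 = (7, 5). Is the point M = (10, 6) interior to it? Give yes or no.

Barycentric coordinates of M: (-31/103, 16/103, 118/103).
The three coordinates are negative, positive, positive; a point is interior exactly when all three are positive.

no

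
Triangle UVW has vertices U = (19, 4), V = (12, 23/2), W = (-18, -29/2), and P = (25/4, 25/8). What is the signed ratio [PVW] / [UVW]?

[UVW] = ½·(19·(23/2−(-29/2)) + 12·(-29/2−4) + (-18)·(4−(23/2))) = ½·(494 − 222 + 135) = 407/2.
[PVW] = ½·((25/4)·(23/2−(-29/2)) + 12·(-29/2−(25/8)) + (-18)·(25/8−(23/2))) = ½·(325/2 − 423/2 + 603/4) = 407/8, so the ratio is (407/8)/(407/2) = 1/4.

1/4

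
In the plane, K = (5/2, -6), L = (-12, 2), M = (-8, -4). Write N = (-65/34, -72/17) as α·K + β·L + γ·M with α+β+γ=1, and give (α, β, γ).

(11/17, 3/17, 3/17)

Signed area of the reference triangle: [KLM] = ½·((5/2)·(2−(-4)) + (-12)·(-4−(-6)) + (-8)·(-6−2)) = ½·(15 − 24 + 64) = 55/2.
[NLM] = ½·((-65/34)·(2−(-4)) + (-12)·(-4−(-72/17)) + (-8)·(-72/17−2)) = ½·(-195/17 − 48/17 + 848/17) = 605/34, so the K-coordinate is (605/34)/(55/2) = 11/17.
[KNM] = ½·((5/2)·(-72/17−(-4)) + (-65/34)·(-4−(-6)) + (-8)·(-6−(-72/17))) = ½·(-10/17 − 65/17 + 240/17) = 165/34, so the L-coordinate is 3/17.
[KLN] = ½·((5/2)·(2−(-72/17)) + (-12)·(-72/17−(-6)) + (-65/34)·(-6−2)) = ½·(265/17 − 360/17 + 260/17) = 165/34, so the M-coordinate is 3/17.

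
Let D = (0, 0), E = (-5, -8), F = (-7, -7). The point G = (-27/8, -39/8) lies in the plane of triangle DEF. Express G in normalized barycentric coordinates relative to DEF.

Signed area of the reference triangle: [DEF] = ½·(0·(-8−(-7)) + (-5)·(-7−0) + (-7)·(0−(-8))) = ½·(0 + 35 − 56) = -21/2.
[GEF] = ½·((-27/8)·(-8−(-7)) + (-5)·(-7−(-39/8)) + (-7)·(-39/8−(-8))) = ½·(27/8 + 85/8 − 175/8) = -63/16, so the D-coordinate is (-63/16)/(-21/2) = 3/8.
[DGF] = ½·(0·(-39/8−(-7)) + (-27/8)·(-7−0) + (-7)·(0−(-39/8))) = ½·(0 + 189/8 − 273/8) = -21/4, so the E-coordinate is 1/2.
[DEG] = ½·(0·(-8−(-39/8)) + (-5)·(-39/8−0) + (-27/8)·(0−(-8))) = ½·(0 + 195/8 − 27) = -21/16, so the F-coordinate is 1/8.

(3/8, 1/2, 1/8)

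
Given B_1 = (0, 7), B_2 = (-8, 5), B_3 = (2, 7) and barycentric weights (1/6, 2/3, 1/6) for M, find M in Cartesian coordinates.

(-5, 17/3)

M = (1/6)·B_1 + (2/3)·B_2 + (1/6)·B_3.
x-coordinate: (1/6)·0 + (2/3)·(-8) + (1/6)·2 = -5.
y-coordinate: (1/6)·7 + (2/3)·5 + (1/6)·7 = 17/3.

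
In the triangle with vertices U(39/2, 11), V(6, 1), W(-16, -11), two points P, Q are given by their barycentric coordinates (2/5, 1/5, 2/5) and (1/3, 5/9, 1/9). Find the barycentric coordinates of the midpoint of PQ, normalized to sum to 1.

Since both coordinate triples sum to 1, the midpoint's barycentrics are the componentwise average.
(2/5+1/3)/2 = 11/30; similarly 17/45 and 23/90.

(11/30, 17/45, 23/90)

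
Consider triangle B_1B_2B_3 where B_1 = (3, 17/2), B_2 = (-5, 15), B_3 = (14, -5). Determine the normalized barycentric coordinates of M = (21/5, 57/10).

(1/5, 2/5, 2/5)

Signed area of the reference triangle: [B_1B_2B_3] = ½·(3·(15−(-5)) + (-5)·(-5−(17/2)) + 14·(17/2−15)) = ½·(60 + 135/2 − 91) = 73/4.
[MB_2B_3] = ½·((21/5)·(15−(-5)) + (-5)·(-5−(57/10)) + 14·(57/10−15)) = ½·(84 + 107/2 − 651/5) = 73/20, so the B_1-coordinate is (73/20)/(73/4) = 1/5.
[B_1MB_3] = ½·(3·(57/10−(-5)) + (21/5)·(-5−(17/2)) + 14·(17/2−(57/10))) = ½·(321/10 − 567/10 + 196/5) = 73/10, so the B_2-coordinate is 2/5.
[B_1B_2M] = ½·(3·(15−(57/10)) + (-5)·(57/10−(17/2)) + (21/5)·(17/2−15)) = ½·(279/10 + 14 − 273/10) = 73/10, so the B_3-coordinate is 2/5.
Check: 1/5 + 2/5 + 2/5 = 1.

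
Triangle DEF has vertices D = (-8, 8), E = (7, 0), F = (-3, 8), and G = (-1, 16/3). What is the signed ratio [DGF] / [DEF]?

1/3

[DEF] = ½·((-8)·(0−8) + 7·(8−8) + (-3)·(8−0)) = ½·(64 + 0 − 24) = 20.
[DGF] = ½·((-8)·(16/3−8) + (-1)·(8−8) + (-3)·(8−(16/3))) = ½·(64/3 + 0 − 8) = 20/3, so the ratio is (20/3)/20 = 1/3.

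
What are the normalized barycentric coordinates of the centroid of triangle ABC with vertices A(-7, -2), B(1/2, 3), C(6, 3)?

The centroid is the average of the vertices, so each weight is 1/3.

(1/3, 1/3, 1/3)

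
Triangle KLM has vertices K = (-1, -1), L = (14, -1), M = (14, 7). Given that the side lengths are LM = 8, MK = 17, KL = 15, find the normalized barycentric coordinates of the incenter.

(1/5, 17/40, 3/8)

The incenter has barycentric coordinates proportional to the opposite side lengths: (8 : 17 : 15).
Normalizing by 8+17+15 = 40 gives (1/5, 17/40, 3/8).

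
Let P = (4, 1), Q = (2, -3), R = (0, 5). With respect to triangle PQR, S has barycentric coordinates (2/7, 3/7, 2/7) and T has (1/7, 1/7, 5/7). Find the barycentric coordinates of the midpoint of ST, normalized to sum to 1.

Since both coordinate triples sum to 1, the midpoint's barycentrics are the componentwise average.
(2/7+1/7)/2 = 3/14; similarly 2/7 and 1/2.

(3/14, 2/7, 1/2)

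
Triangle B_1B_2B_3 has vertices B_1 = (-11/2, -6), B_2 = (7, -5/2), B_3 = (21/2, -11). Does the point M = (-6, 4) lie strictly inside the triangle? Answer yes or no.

Barycentric coordinates of M: (117/158, 105/79, -169/158).
The three coordinates are positive, positive, negative; a point is interior exactly when all three are positive.

no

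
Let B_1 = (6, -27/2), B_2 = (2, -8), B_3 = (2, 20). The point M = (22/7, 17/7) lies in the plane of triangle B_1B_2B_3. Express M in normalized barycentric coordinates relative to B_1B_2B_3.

(2/7, 2/7, 3/7)

Signed area of the reference triangle: [B_1B_2B_3] = ½·(6·(-8−20) + 2·(20−(-27/2)) + 2·(-27/2−(-8))) = ½·(-168 + 67 − 11) = -56.
[MB_2B_3] = ½·((22/7)·(-8−20) + 2·(20−(17/7)) + 2·(17/7−(-8))) = ½·(-88 + 246/7 + 146/7) = -16, so the B_1-coordinate is (-16)/(-56) = 2/7.
[B_1MB_3] = ½·(6·(17/7−20) + (22/7)·(20−(-27/2)) + 2·(-27/2−(17/7))) = ½·(-738/7 + 737/7 − 223/7) = -16, so the B_2-coordinate is 2/7.
[B_1B_2M] = ½·(6·(-8−(17/7)) + 2·(17/7−(-27/2)) + (22/7)·(-27/2−(-8))) = ½·(-438/7 + 223/7 − 121/7) = -24, so the B_3-coordinate is 3/7.
Check: 2/7 + 2/7 + 3/7 = 1.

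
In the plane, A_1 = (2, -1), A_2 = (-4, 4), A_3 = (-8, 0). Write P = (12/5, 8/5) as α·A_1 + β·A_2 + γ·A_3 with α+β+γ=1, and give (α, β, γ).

Signed area of the reference triangle: [A_1A_2A_3] = ½·(2·(4−0) + (-4)·(0−(-1)) + (-8)·(-1−4)) = ½·(8 − 4 + 40) = 22.
[PA_2A_3] = ½·((12/5)·(4−0) + (-4)·(0−(8/5)) + (-8)·(8/5−4)) = ½·(48/5 + 32/5 + 96/5) = 88/5, so the A_1-coordinate is (88/5)/22 = 4/5.
[A_1PA_3] = ½·(2·(8/5−0) + (12/5)·(0−(-1)) + (-8)·(-1−(8/5))) = ½·(16/5 + 12/5 + 104/5) = 66/5, so the A_2-coordinate is 3/5.
[A_1A_2P] = ½·(2·(4−(8/5)) + (-4)·(8/5−(-1)) + (12/5)·(-1−4)) = ½·(24/5 − 52/5 − 12) = -44/5, so the A_3-coordinate is -2/5.

(4/5, 3/5, -2/5)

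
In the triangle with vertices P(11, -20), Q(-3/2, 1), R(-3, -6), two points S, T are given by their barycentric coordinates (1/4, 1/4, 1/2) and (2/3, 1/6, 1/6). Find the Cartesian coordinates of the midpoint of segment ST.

Barycentric coordinates of the midpoint are the average: (11/24, 5/24, 1/3).
Converting: (11/24)·P + (5/24)·Q + (1/3)·R = (179/48, -263/24).

(179/48, -263/24)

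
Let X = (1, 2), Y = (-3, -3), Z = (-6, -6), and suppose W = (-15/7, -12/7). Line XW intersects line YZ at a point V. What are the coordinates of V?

Barycentric coordinates of W with respect to XYZ: (3/7, 2/7, 2/7).
On side YZ the X-coordinate is zero; dropping W's X-weight 3/7 and renormalizing the remaining 2/7 : 2/7 gives weights 1/2, 1/2 on Y, Z.
V = (1/2)·(-3, -3) + (1/2)·(-6, -6) = (-9/2, -9/2).

(-9/2, -9/2)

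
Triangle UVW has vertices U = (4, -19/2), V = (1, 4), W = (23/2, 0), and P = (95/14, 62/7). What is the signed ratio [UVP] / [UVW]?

5/7

[UVW] = ½·(4·(4−0) + 1·(0−(-19/2)) + (23/2)·(-19/2−4)) = ½·(16 + 19/2 − 621/4) = -519/8.
[UVP] = ½·(4·(4−(62/7)) + 1·(62/7−(-19/2)) + (95/14)·(-19/2−4)) = ½·(-136/7 + 257/14 − 2565/28) = -2595/56, so the ratio is (-2595/56)/(-519/8) = 5/7.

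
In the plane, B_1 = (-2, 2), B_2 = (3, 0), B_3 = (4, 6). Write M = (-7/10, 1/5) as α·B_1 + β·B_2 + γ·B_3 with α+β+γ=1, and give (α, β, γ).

(7/10, 1/2, -1/5)

Signed area of the reference triangle: [B_1B_2B_3] = ½·((-2)·(0−6) + 3·(6−2) + 4·(2−0)) = ½·(12 + 12 + 8) = 16.
[MB_2B_3] = ½·((-7/10)·(0−6) + 3·(6−(1/5)) + 4·(1/5−0)) = ½·(21/5 + 87/5 + 4/5) = 56/5, so the B_1-coordinate is (56/5)/16 = 7/10.
[B_1MB_3] = ½·((-2)·(1/5−6) + (-7/10)·(6−2) + 4·(2−(1/5))) = ½·(58/5 − 14/5 + 36/5) = 8, so the B_2-coordinate is 1/2.
[B_1B_2M] = ½·((-2)·(0−(1/5)) + 3·(1/5−2) + (-7/10)·(2−0)) = ½·(2/5 − 27/5 − 7/5) = -16/5, so the B_3-coordinate is -1/5.
Check: 7/10 + 1/2 − 1/5 = 1.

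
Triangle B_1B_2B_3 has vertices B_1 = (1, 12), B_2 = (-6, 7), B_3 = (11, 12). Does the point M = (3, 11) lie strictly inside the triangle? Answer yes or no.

yes

Barycentric coordinates of M: (23/50, 1/5, 17/50).
The three coordinates are positive, positive, positive; a point is interior exactly when all three are positive.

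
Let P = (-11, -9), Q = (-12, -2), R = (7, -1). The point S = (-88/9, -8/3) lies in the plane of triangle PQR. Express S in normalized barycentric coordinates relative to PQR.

Signed area of the reference triangle: [PQR] = ½·((-11)·(-2−(-1)) + (-12)·(-1−(-9)) + 7·(-9−(-2))) = ½·(11 − 96 − 49) = -67.
[SQR] = ½·((-88/9)·(-2−(-1)) + (-12)·(-1−(-8/3)) + 7·(-8/3−(-2))) = ½·(88/9 − 20 − 14/3) = -67/9, so the P-coordinate is (-67/9)/(-67) = 1/9.
[PSR] = ½·((-11)·(-8/3−(-1)) + (-88/9)·(-1−(-9)) + 7·(-9−(-8/3))) = ½·(55/3 − 704/9 − 133/3) = -469/9, so the Q-coordinate is 7/9.
[PQS] = ½·((-11)·(-2−(-8/3)) + (-12)·(-8/3−(-9)) + (-88/9)·(-9−(-2))) = ½·(-22/3 − 76 + 616/9) = -67/9, so the R-coordinate is 1/9.
Check: 1/9 + 7/9 + 1/9 = 1.

(1/9, 7/9, 1/9)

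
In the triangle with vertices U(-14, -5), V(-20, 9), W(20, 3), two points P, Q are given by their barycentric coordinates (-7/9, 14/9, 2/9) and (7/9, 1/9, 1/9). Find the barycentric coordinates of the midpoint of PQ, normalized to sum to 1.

Since both coordinate triples sum to 1, the midpoint's barycentrics are the componentwise average.
(-7/9+7/9)/2 = 0; similarly 5/6 and 1/6.

(0, 5/6, 1/6)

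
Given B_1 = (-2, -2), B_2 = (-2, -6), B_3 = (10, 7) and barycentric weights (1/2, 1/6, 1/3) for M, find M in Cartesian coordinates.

M = (1/2)·B_1 + (1/6)·B_2 + (1/3)·B_3.
x-coordinate: (1/2)·(-2) + (1/6)·(-2) + (1/3)·10 = 2.
y-coordinate: (1/2)·(-2) + (1/6)·(-6) + (1/3)·7 = 1/3.

(2, 1/3)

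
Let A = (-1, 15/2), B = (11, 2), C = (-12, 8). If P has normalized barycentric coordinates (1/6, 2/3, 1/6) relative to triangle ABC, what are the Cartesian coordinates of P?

P = (1/6)·A + (2/3)·B + (1/6)·C.
x-coordinate: (1/6)·(-1) + (2/3)·11 + (1/6)·(-12) = 31/6.
y-coordinate: (1/6)·(15/2) + (2/3)·2 + (1/6)·8 = 47/12.

(31/6, 47/12)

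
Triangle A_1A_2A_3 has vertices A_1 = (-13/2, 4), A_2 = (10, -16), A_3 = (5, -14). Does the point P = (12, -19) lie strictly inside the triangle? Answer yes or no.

no

Barycentric coordinates of P: (-11/67, 137/134, 19/134).
The three coordinates are negative, positive, positive; a point is interior exactly when all three are positive.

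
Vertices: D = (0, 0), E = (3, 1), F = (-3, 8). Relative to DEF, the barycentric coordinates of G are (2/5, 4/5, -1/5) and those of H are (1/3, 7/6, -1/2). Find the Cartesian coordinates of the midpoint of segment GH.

(4, -109/60)

Barycentric coordinates of the midpoint are the average: (11/30, 59/60, -7/20).
Converting: (11/30)·D + (59/60)·E + (-7/20)·F = (4, -109/60).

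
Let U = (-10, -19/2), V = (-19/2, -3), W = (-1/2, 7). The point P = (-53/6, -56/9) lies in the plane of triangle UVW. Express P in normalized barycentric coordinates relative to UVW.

Signed area of the reference triangle: [UVW] = ½·((-10)·(-3−7) + (-19/2)·(7−(-19/2)) + (-1/2)·(-19/2−(-3))) = ½·(100 − 627/4 + 13/4) = -107/4.
[PVW] = ½·((-53/6)·(-3−7) + (-19/2)·(7−(-56/9)) + (-1/2)·(-56/9−(-3))) = ½·(265/3 − 2261/18 + 29/18) = -107/6, so the U-coordinate is (-107/6)/(-107/4) = 2/3.
[UPW] = ½·((-10)·(-56/9−7) + (-53/6)·(7−(-19/2)) + (-1/2)·(-19/2−(-56/9))) = ½·(1190/9 − 583/4 + 59/36) = -107/18, so the V-coordinate is 2/9.
[UVP] = ½·((-10)·(-3−(-56/9)) + (-19/2)·(-56/9−(-19/2)) + (-53/6)·(-19/2−(-3))) = ½·(-290/9 − 1121/36 + 689/12) = -107/36, so the W-coordinate is 1/9.
Check: 2/3 + 2/9 + 1/9 = 1.

(2/3, 2/9, 1/9)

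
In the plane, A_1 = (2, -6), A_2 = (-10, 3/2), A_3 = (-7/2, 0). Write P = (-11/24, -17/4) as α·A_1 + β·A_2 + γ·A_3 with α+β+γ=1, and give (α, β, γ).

(3/4, 1/6, 1/12)

Signed area of the reference triangle: [A_1A_2A_3] = ½·(2·(3/2−0) + (-10)·(0−(-6)) + (-7/2)·(-6−(3/2))) = ½·(3 − 60 + 105/4) = -123/8.
[PA_2A_3] = ½·((-11/24)·(3/2−0) + (-10)·(0−(-17/4)) + (-7/2)·(-17/4−(3/2))) = ½·(-11/16 − 85/2 + 161/8) = -369/32, so the A_1-coordinate is (-369/32)/(-123/8) = 3/4.
[A_1PA_3] = ½·(2·(-17/4−0) + (-11/24)·(0−(-6)) + (-7/2)·(-6−(-17/4))) = ½·(-17/2 − 11/4 + 49/8) = -41/16, so the A_2-coordinate is 1/6.
[A_1A_2P] = ½·(2·(3/2−(-17/4)) + (-10)·(-17/4−(-6)) + (-11/24)·(-6−(3/2))) = ½·(23/2 − 35/2 + 55/16) = -41/32, so the A_3-coordinate is 1/12.
Check: 3/4 + 1/6 + 1/12 = 1.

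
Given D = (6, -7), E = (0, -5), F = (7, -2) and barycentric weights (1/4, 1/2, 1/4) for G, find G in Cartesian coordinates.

G = (1/4)·D + (1/2)·E + (1/4)·F.
x-coordinate: (1/4)·6 + (1/2)·0 + (1/4)·7 = 13/4.
y-coordinate: (1/4)·(-7) + (1/2)·(-5) + (1/4)·(-2) = -19/4.

(13/4, -19/4)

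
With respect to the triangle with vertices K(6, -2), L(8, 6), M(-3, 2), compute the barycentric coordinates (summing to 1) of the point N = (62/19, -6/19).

Signed area of the reference triangle: [KLM] = ½·(6·(6−2) + 8·(2−(-2)) + (-3)·(-2−6)) = ½·(24 + 32 + 24) = 40.
[NLM] = ½·((62/19)·(6−2) + 8·(2−(-6/19)) + (-3)·(-6/19−6)) = ½·(248/19 + 352/19 + 360/19) = 480/19, so the K-coordinate is (480/19)/40 = 12/19.
[KNM] = ½·(6·(-6/19−2) + (62/19)·(2−(-2)) + (-3)·(-2−(-6/19))) = ½·(-264/19 + 248/19 + 96/19) = 40/19, so the L-coordinate is 1/19.
[KLN] = ½·(6·(6−(-6/19)) + 8·(-6/19−(-2)) + (62/19)·(-2−6)) = ½·(720/19 + 256/19 − 496/19) = 240/19, so the M-coordinate is 6/19.
Check: 12/19 + 1/19 + 6/19 = 1.

(12/19, 1/19, 6/19)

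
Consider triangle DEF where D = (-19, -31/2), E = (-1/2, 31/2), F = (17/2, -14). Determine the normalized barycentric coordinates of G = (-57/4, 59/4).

Signed area of the reference triangle: [DEF] = ½·((-19)·(31/2−(-14)) + (-1/2)·(-14−(-31/2)) + (17/2)·(-31/2−(31/2))) = ½·(-1121/2 − 3/4 − 527/2) = -3299/8.
[GEF] = ½·((-57/4)·(31/2−(-14)) + (-1/2)·(-14−(59/4)) + (17/2)·(59/4−(31/2))) = ½·(-3363/8 + 115/8 − 51/8) = -3299/16, so the D-coordinate is (-3299/16)/(-3299/8) = 1/2.
[DGF] = ½·((-19)·(59/4−(-14)) + (-57/4)·(-14−(-31/2)) + (17/2)·(-31/2−(59/4))) = ½·(-2185/4 − 171/8 − 2057/8) = -3299/8, so the E-coordinate is 1.
[DEG] = ½·((-19)·(31/2−(59/4)) + (-1/2)·(59/4−(-31/2)) + (-57/4)·(-31/2−(31/2))) = ½·(-57/4 − 121/8 + 1767/4) = 3299/16, so the F-coordinate is -1/2.

(1/2, 1, -1/2)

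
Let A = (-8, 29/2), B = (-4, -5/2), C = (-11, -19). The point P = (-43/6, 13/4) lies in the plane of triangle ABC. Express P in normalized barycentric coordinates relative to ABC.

(1/2, 1/3, 1/6)

Signed area of the reference triangle: [ABC] = ½·((-8)·(-5/2−(-19)) + (-4)·(-19−(29/2)) + (-11)·(29/2−(-5/2))) = ½·(-132 + 134 − 187) = -185/2.
[PBC] = ½·((-43/6)·(-5/2−(-19)) + (-4)·(-19−(13/4)) + (-11)·(13/4−(-5/2))) = ½·(-473/4 + 89 − 253/4) = -185/4, so the A-coordinate is (-185/4)/(-185/2) = 1/2.
[APC] = ½·((-8)·(13/4−(-19)) + (-43/6)·(-19−(29/2)) + (-11)·(29/2−(13/4))) = ½·(-178 + 2881/12 − 495/4) = -185/6, so the B-coordinate is 1/3.
[ABP] = ½·((-8)·(-5/2−(13/4)) + (-4)·(13/4−(29/2)) + (-43/6)·(29/2−(-5/2))) = ½·(46 + 45 − 731/6) = -185/12, so the C-coordinate is 1/6.
Check: 1/2 + 1/3 + 1/6 = 1.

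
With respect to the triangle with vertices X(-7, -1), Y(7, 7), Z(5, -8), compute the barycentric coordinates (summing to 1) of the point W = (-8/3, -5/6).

Signed area of the reference triangle: [XYZ] = ½·((-7)·(7−(-8)) + 7·(-8−(-1)) + 5·(-1−7)) = ½·(-105 − 49 − 40) = -97.
[WYZ] = ½·((-8/3)·(7−(-8)) + 7·(-8−(-5/6)) + 5·(-5/6−7)) = ½·(-40 − 301/6 − 235/6) = -194/3, so the X-coordinate is (-194/3)/(-97) = 2/3.
[XWZ] = ½·((-7)·(-5/6−(-8)) + (-8/3)·(-8−(-1)) + 5·(-1−(-5/6))) = ½·(-301/6 + 56/3 − 5/6) = -97/6, so the Y-coordinate is 1/6.
[XYW] = ½·((-7)·(7−(-5/6)) + 7·(-5/6−(-1)) + (-8/3)·(-1−7)) = ½·(-329/6 + 7/6 + 64/3) = -97/6, so the Z-coordinate is 1/6.

(2/3, 1/6, 1/6)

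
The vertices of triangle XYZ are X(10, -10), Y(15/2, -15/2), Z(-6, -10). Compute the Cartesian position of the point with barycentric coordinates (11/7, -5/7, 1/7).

(19/2, -165/14)

W = (11/7)·X + (-5/7)·Y + (1/7)·Z.
x-coordinate: (11/7)·10 + (-5/7)·(15/2) + (1/7)·(-6) = 19/2.
y-coordinate: (11/7)·(-10) + (-5/7)·(-15/2) + (1/7)·(-10) = -165/14.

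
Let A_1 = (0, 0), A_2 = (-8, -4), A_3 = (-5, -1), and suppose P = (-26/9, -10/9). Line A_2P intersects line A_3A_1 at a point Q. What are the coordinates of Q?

(-10/7, -2/7)

Barycentric coordinates of P with respect to A_1A_2A_3: (5/9, 2/9, 2/9).
On side A_3A_1 the A_2-coordinate is zero; dropping P's A_2-weight 2/9 and renormalizing the remaining 2/9 : 5/9 gives weights 2/7, 5/7 on A_3, A_1.
Q = (2/7)·(-5, -1) + (5/7)·(0, 0) = (-10/7, -2/7).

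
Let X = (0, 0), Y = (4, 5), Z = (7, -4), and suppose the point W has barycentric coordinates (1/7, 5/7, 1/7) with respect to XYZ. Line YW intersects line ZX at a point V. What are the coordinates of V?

Line YW meets ZX where the Y-coordinate vanishes; zeroing W's Y-weight and renormalizing leaves Z, X-weights 1/7 : 1/7 → (1/2, 1/2).
So V = (1/2)·Z + (1/2)·X = (7/2, -2).

(7/2, -2)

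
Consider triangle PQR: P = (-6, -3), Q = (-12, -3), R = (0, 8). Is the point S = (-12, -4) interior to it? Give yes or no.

Barycentric coordinates of S: (2/11, 10/11, -1/11).
The three coordinates are positive, positive, negative; a point is interior exactly when all three are positive.

no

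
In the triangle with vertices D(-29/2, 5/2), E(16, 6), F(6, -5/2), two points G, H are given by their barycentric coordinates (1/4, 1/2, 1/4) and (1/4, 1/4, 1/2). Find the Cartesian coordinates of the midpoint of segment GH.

(37/8, 31/16)

Barycentric coordinates of the midpoint are the average: (1/4, 3/8, 3/8).
Converting: (1/4)·D + (3/8)·E + (3/8)·F = (37/8, 31/16).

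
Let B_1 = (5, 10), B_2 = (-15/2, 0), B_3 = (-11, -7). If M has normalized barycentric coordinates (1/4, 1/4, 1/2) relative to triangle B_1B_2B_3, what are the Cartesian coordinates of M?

M = (1/4)·B_1 + (1/4)·B_2 + (1/2)·B_3.
x-coordinate: (1/4)·5 + (1/4)·(-15/2) + (1/2)·(-11) = -49/8.
y-coordinate: (1/4)·10 + (1/4)·0 + (1/2)·(-7) = -1.

(-49/8, -1)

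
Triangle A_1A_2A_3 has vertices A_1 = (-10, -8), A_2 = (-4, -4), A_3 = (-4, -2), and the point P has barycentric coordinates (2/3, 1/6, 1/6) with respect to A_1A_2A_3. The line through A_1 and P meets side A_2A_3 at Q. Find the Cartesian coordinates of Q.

(-4, -3)

Line A_1P meets A_2A_3 where the A_1-coordinate vanishes; zeroing P's A_1-weight and renormalizing leaves A_2, A_3-weights 1/6 : 1/6 → (1/2, 1/2).
So Q = (1/2)·A_2 + (1/2)·A_3 = (-4, -3).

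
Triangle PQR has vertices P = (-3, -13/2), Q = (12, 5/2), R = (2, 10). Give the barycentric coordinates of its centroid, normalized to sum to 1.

(1/3, 1/3, 1/3)

The centroid is the average of the vertices, so each weight is 1/3.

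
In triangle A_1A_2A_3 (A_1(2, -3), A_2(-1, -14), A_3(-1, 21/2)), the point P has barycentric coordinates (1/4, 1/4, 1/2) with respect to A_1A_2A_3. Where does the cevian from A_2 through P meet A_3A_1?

Line A_2P meets A_3A_1 where the A_2-coordinate vanishes; zeroing P's A_2-weight and renormalizing leaves A_3, A_1-weights 1/2 : 1/4 → (2/3, 1/3).
So Q = (2/3)·A_3 + (1/3)·A_1 = (0, 6).

(0, 6)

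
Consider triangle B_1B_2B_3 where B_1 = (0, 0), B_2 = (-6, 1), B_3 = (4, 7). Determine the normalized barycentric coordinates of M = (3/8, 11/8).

Signed area of the reference triangle: [B_1B_2B_3] = ½·(0·(1−7) + (-6)·(7−0) + 4·(0−1)) = ½·(0 − 42 − 4) = -23.
[MB_2B_3] = ½·((3/8)·(1−7) + (-6)·(7−(11/8)) + 4·(11/8−1)) = ½·(-9/4 − 135/4 + 3/2) = -69/4, so the B_1-coordinate is (-69/4)/(-23) = 3/4.
[B_1MB_3] = ½·(0·(11/8−7) + (3/8)·(7−0) + 4·(0−(11/8))) = ½·(0 + 21/8 − 11/2) = -23/16, so the B_2-coordinate is 1/16.
[B_1B_2M] = ½·(0·(1−(11/8)) + (-6)·(11/8−0) + (3/8)·(0−1)) = ½·(0 − 33/4 − 3/8) = -69/16, so the B_3-coordinate is 3/16.

(3/4, 1/16, 3/16)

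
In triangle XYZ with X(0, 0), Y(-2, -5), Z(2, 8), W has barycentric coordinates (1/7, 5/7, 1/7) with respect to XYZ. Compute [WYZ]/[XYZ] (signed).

1/7

The signed ratio [WYZ]/[XYZ] equals the barycentric coordinate of W at vertex X, which is 1/7.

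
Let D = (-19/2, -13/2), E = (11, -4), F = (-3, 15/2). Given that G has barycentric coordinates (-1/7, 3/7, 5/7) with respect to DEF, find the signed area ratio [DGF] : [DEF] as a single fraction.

The signed ratio [DGF]/[DEF] equals the barycentric coordinate of G at vertex E, which is 3/7.

3/7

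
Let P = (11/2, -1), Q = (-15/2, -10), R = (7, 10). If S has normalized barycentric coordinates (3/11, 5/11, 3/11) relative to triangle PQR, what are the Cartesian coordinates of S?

(0, -23/11)

S = (3/11)·P + (5/11)·Q + (3/11)·R.
x-coordinate: (3/11)·(11/2) + (5/11)·(-15/2) + (3/11)·7 = 0.
y-coordinate: (3/11)·(-1) + (5/11)·(-10) + (3/11)·10 = -23/11.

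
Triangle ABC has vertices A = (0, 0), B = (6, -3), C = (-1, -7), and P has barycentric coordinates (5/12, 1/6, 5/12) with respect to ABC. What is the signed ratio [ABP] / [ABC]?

5/12

The signed ratio [ABP]/[ABC] equals the barycentric coordinate of P at vertex C, which is 5/12.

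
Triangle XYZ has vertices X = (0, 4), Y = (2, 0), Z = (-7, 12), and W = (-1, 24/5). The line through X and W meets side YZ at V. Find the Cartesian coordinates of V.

Barycentric coordinates of W with respect to XYZ: (3/5, 1/5, 1/5).
On side YZ the X-coordinate is zero; dropping W's X-weight 3/5 and renormalizing the remaining 1/5 : 1/5 gives weights 1/2, 1/2 on Y, Z.
V = (1/2)·(2, 0) + (1/2)·(-7, 12) = (-5/2, 6).

(-5/2, 6)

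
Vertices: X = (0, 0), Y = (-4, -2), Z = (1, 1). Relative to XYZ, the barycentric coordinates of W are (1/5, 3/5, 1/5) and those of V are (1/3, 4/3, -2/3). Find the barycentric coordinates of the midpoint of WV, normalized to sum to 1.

Since both coordinate triples sum to 1, the midpoint's barycentrics are the componentwise average.
(1/5+1/3)/2 = 4/15; similarly 29/30 and -7/30.

(4/15, 29/30, -7/30)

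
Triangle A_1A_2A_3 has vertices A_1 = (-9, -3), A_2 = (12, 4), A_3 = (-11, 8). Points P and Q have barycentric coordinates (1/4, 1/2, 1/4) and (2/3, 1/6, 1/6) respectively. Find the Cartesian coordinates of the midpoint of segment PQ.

Barycentric coordinates of the midpoint are the average: (11/24, 1/3, 5/24).
Converting: (11/24)·A_1 + (1/3)·A_2 + (5/24)·A_3 = (-29/12, 13/8).

(-29/12, 13/8)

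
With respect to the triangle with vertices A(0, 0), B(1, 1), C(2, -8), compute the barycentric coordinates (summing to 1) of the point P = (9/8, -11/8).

(1/8, 5/8, 1/4)

Signed area of the reference triangle: [ABC] = ½·(0·(1−(-8)) + 1·(-8−0) + 2·(0−1)) = ½·(0 − 8 − 2) = -5.
[PBC] = ½·((9/8)·(1−(-8)) + 1·(-8−(-11/8)) + 2·(-11/8−1)) = ½·(81/8 − 53/8 − 19/4) = -5/8, so the A-coordinate is (-5/8)/(-5) = 1/8.
[APC] = ½·(0·(-11/8−(-8)) + (9/8)·(-8−0) + 2·(0−(-11/8))) = ½·(0 − 9 + 11/4) = -25/8, so the B-coordinate is 5/8.
[ABP] = ½·(0·(1−(-11/8)) + 1·(-11/8−0) + (9/8)·(0−1)) = ½·(0 − 11/8 − 9/8) = -5/4, so the C-coordinate is 1/4.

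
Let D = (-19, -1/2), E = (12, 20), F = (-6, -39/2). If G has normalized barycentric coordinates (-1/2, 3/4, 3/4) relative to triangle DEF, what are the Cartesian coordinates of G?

(14, 5/8)

G = (-1/2)·D + (3/4)·E + (3/4)·F.
x-coordinate: (-1/2)·(-19) + (3/4)·12 + (3/4)·(-6) = 14.
y-coordinate: (-1/2)·(-1/2) + (3/4)·20 + (3/4)·(-39/2) = 5/8.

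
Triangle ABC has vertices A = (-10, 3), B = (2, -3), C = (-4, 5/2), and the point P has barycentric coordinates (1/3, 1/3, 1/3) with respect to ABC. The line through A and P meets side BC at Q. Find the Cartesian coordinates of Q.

(-1, -1/4)

Line AP meets BC where the A-coordinate vanishes; zeroing P's A-weight and renormalizing leaves B, C-weights 1/3 : 1/3 → (1/2, 1/2).
So Q = (1/2)·B + (1/2)·C = (-1, -1/4).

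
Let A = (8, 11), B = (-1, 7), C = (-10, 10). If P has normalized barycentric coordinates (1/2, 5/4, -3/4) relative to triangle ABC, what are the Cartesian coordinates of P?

(41/4, 27/4)

P = (1/2)·A + (5/4)·B + (-3/4)·C.
x-coordinate: (1/2)·8 + (5/4)·(-1) + (-3/4)·(-10) = 41/4.
y-coordinate: (1/2)·11 + (5/4)·7 + (-3/4)·10 = 27/4.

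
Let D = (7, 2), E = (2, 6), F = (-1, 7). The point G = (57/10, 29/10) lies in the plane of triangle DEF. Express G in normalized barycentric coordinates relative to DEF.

Signed area of the reference triangle: [DEF] = ½·(7·(6−7) + 2·(7−2) + (-1)·(2−6)) = ½·(-7 + 10 + 4) = 7/2.
[GEF] = ½·((57/10)·(6−7) + 2·(7−(29/10)) + (-1)·(29/10−6)) = ½·(-57/10 + 41/5 + 31/10) = 14/5, so the D-coordinate is (14/5)/(7/2) = 4/5.
[DGF] = ½·(7·(29/10−7) + (57/10)·(7−2) + (-1)·(2−(29/10))) = ½·(-287/10 + 57/2 + 9/10) = 7/20, so the E-coordinate is 1/10.
[DEG] = ½·(7·(6−(29/10)) + 2·(29/10−2) + (57/10)·(2−6)) = ½·(217/10 + 9/5 − 114/5) = 7/20, so the F-coordinate is 1/10.

(4/5, 1/10, 1/10)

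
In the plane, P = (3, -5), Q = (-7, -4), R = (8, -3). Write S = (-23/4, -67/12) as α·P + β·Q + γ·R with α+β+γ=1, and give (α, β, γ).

(1, 7/12, -7/12)

Signed area of the reference triangle: [PQR] = ½·(3·(-4−(-3)) + (-7)·(-3−(-5)) + 8·(-5−(-4))) = ½·(-3 − 14 − 8) = -25/2.
[SQR] = ½·((-23/4)·(-4−(-3)) + (-7)·(-3−(-67/12)) + 8·(-67/12−(-4))) = ½·(23/4 − 217/12 − 38/3) = -25/2, so the P-coordinate is (-25/2)/(-25/2) = 1.
[PSR] = ½·(3·(-67/12−(-3)) + (-23/4)·(-3−(-5)) + 8·(-5−(-67/12))) = ½·(-31/4 − 23/2 + 14/3) = -175/24, so the Q-coordinate is 7/12.
[PQS] = ½·(3·(-4−(-67/12)) + (-7)·(-67/12−(-5)) + (-23/4)·(-5−(-4))) = ½·(19/4 + 49/12 + 23/4) = 175/24, so the R-coordinate is -7/12.
Check: 1 + 7/12 − 7/12 = 1.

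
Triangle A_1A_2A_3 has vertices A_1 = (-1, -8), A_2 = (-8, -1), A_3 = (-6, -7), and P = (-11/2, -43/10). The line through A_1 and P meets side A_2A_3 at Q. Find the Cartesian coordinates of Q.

(-52/7, -19/7)

Barycentric coordinates of P with respect to A_1A_2A_3: (3/10, 1/2, 1/5).
On side A_2A_3 the A_1-coordinate is zero; dropping P's A_1-weight 3/10 and renormalizing the remaining 1/2 : 1/5 gives weights 5/7, 2/7 on A_2, A_3.
Q = (5/7)·(-8, -1) + (2/7)·(-6, -7) = (-52/7, -19/7).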